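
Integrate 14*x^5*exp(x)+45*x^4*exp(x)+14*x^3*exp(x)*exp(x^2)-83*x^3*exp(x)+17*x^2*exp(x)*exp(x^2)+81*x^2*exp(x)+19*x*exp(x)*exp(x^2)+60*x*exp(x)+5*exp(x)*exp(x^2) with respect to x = x*(7*x + 5)*(2*x^3 - 5*x^2 + 6*x + exp(x^2))*exp(x) + C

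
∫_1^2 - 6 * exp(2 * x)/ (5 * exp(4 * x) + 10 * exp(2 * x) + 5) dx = -3*exp(-2)/(5*(exp(-2) + 1)) + 3*exp(-4)/(5*(exp(-4) + 1))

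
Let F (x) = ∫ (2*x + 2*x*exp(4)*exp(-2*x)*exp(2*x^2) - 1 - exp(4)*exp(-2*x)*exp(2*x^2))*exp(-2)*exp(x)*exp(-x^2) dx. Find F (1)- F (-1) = -exp(4) - exp(-2) + exp(-4) + exp(2)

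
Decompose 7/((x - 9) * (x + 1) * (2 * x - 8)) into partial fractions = 7/(100*(x + 1)) - 7/(50*(x - 4)) + 7/(100*(x - 9))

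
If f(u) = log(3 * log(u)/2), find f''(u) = (-log(u) - 1)/(u^2*log(u)^2)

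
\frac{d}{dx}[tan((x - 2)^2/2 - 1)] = x*tan(x^2/2 - 2*x + 1)^2 + x - 2*tan(x^2/2 - 2*x + 1)^2 - 2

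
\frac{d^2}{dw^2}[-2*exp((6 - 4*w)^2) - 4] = -2048*w^2*exp(16*w^2 - 48*w + 36) + 6144*w*exp(16*w^2 - 48*w + 36) - 4672*exp(16*w^2 - 48*w + 36)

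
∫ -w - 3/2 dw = -w^2/2 - 3*w/2 + C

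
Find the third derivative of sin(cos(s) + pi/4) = (sin(s)^2*cos(cos(s) + pi/4) - 3*sin(cos(s) + pi/4)*cos(s) + cos(cos(s) + pi/4))*sin(s)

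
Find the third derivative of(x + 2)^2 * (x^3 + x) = 60*x^2 + 96*x + 30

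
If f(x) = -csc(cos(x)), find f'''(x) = (sin(x)^2*cos(cos(x))/sin(cos(x)) - 6*sin(x)^2*cos(cos(x))/sin(cos(x))^3 + 3*cos(x) + cos(cos(x))/sin(cos(x)) - 6*cos(x)/sin(cos(x))^2)*sin(x)/sin(cos(x))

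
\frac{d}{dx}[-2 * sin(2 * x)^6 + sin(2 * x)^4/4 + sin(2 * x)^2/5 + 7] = -24*sin(2*x)^5*cos(2*x) + 2*sin(2*x)^3*cos(2*x) + 2*sin(4*x)/5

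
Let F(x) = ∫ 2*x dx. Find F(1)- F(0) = 1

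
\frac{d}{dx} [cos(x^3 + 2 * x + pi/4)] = -3*x^2*sin(x^3 + 2*x + pi/4) - 2*sin(x^3 + 2*x + pi/4)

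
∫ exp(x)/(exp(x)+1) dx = log(3*exp(x) + 3) + C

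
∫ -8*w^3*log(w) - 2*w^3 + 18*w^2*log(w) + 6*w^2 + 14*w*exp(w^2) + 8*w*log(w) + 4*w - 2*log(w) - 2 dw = -2*w*(w^3 - 3*w^2 - 2*w + 1)*log(w) + 7*exp(w^2) + C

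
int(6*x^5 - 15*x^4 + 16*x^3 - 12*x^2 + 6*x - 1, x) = x^6 - 3*x^5 + 4*x^4 - 4*x^3 + 3*x^2 - x + C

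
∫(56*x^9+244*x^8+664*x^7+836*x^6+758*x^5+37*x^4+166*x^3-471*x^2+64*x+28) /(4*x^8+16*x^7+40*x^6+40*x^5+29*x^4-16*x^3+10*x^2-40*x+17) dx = 7*x^2 + 5*x + log((2*x^3 + 4*x^2 + 5*x - 4)^2 + 1) + acot(x) + C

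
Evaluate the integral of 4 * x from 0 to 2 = 8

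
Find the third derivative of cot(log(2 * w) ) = (-6*cot(log(w) + log(2))^4 - 6*cot(log(w) + log(2))^3 - 10*cot(log(w) + log(2))^2 - 6*cot(log(w) + log(2)) - 4)/w^3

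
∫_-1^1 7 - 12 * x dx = 14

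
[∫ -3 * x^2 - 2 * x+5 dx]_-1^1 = 8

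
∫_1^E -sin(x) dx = cos(E) - cos(1)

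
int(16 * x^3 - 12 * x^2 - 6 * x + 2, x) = 4*x^4 - 4*x^3 - 3*x^2 + 2*x + C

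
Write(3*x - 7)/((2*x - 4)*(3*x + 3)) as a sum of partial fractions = 5/(9*(x + 1)) - 1/(18*(x - 2))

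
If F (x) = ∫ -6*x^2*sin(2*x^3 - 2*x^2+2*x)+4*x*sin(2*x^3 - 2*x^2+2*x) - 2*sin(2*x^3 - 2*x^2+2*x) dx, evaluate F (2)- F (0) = -1 + cos(12)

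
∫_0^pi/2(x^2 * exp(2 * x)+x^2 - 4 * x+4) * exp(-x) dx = ((-1 + pi/2)^2 + 1)*(-exp(-pi/2) + exp(pi/2))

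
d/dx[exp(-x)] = -exp(-x)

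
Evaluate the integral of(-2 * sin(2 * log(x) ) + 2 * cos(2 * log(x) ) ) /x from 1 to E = -1 + cos(2) + sin(2)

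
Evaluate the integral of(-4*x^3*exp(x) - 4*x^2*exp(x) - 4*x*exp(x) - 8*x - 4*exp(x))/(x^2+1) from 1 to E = -4*exp(1 + E) - 4*log(1 + exp(2)) + 4*log(2) + 4*E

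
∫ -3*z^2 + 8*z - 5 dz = -z^3 + 4*z^2 - 5*z + C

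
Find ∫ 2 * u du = u^2 + C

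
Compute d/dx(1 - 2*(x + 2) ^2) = -4*x - 8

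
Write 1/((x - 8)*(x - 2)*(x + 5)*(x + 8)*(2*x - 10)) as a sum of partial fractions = 1/(12480*(x + 8)) - 1/(5460*(x + 5)) + 1/(2520*(x - 2)) - 1/(2340*(x - 5)) + 1/(7488*(x - 8))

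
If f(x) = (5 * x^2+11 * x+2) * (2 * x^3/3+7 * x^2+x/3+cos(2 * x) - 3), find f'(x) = 50*x^4/3 + 508*x^3/3 - 10*x^2*sin(2*x) + 240*x^2 - 22*x*sin(2*x) + 10*x*cos(2*x) + 16*x/3 - 4*sin(2*x) + 11*cos(2*x) - 97/3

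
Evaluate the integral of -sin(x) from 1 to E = cos(E) - cos(1)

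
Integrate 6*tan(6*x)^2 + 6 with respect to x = tan(6*x) + C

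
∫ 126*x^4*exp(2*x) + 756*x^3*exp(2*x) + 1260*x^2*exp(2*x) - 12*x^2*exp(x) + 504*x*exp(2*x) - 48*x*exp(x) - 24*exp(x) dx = 3*x*(x + 2)*(21*x*(x + 2)*exp(x) - 4)*exp(x) + C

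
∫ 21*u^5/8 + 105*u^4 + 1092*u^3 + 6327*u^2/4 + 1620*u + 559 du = 7*u^6/16 + 21*u^5 + 273*u^4 + 2109*u^3/4 + 810*u^2 + 559*u + C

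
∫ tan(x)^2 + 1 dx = tan(x) + C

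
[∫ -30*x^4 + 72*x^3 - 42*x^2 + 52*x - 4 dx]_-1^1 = -48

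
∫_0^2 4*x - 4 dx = 0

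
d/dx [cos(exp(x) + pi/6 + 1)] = -exp(x)*sin(exp(x) + pi/6 + 1)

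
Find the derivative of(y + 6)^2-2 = 2*y + 12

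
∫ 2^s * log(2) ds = 2^s + C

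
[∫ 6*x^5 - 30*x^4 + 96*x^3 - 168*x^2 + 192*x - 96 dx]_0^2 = 0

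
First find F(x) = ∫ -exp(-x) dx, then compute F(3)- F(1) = -exp(-1) + exp(-3)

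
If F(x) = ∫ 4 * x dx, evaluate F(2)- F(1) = 6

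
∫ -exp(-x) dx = exp(-x) + C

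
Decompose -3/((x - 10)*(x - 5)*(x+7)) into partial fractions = -1/(68*(x + 7)) + 1/(20*(x - 5)) - 3/(85*(x - 10))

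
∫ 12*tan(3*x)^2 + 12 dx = 4*tan(3*x) + C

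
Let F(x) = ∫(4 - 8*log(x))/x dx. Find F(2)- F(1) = -4*log(2)^2 + 4*log(2)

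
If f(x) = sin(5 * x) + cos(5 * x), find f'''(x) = 125*sin(5*x) - 125*cos(5*x)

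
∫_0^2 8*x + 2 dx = 20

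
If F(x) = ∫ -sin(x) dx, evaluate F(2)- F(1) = -cos(1) + cos(2)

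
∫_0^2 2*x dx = 4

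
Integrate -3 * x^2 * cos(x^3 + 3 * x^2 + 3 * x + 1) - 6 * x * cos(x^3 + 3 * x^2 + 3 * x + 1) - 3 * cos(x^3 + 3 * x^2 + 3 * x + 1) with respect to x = -sin((x + 1)^3) + C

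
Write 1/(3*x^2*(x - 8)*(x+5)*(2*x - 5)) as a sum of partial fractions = -16/(12375*(2*x - 5)) + 1/(14625*(x + 5)) + 1/(27456*(x - 8)) + 13/(24000*x) + 1/(600*x^2)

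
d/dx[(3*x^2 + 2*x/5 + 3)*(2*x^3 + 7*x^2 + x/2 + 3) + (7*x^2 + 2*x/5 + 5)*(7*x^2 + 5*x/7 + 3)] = 30*x^4 + 1416*x^3/5 + 543*x^2/10 + 6054*x/35 + 523/70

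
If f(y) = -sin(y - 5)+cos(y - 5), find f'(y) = -sin(y - 5) - cos(y - 5)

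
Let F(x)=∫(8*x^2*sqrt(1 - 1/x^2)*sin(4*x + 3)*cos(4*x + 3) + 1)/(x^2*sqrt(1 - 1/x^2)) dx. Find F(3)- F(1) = -cos(30)/2 + cos(14)/2 + asec(3)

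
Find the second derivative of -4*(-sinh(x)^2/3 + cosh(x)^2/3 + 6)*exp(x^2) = -152*(2*x^2 + 1)*exp(x^2)/3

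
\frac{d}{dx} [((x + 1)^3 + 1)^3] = 9*x^8 + 72*x^7 + 252*x^6 + 522*x^5 + 720*x^4 + 684*x^3 + 441*x^2 + 180*x + 36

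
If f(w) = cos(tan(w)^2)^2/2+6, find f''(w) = -3*sin(2*tan(w)^2)*tan(w)^4 - 4*sin(2*tan(w)^2)*tan(w)^2 - sin(2*tan(w)^2) - 4*cos(2*tan(w)^2)*tan(w)^6 - 8*cos(2*tan(w)^2)*tan(w)^4 - 4*cos(2*tan(w)^2)*tan(w)^2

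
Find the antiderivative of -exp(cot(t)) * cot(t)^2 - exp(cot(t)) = exp(cot(t)) + C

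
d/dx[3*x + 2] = 3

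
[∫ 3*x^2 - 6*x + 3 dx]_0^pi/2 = (-1 + pi/2)^3 + 1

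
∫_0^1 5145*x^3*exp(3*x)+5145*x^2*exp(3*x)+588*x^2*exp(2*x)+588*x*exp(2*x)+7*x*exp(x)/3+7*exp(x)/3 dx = 7*E/3 + 294*exp(2) + 1715*exp(3)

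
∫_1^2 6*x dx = 9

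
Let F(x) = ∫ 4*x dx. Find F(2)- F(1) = 6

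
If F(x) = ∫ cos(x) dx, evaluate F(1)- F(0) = sin(1)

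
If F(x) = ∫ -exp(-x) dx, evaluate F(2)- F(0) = -1 + exp(-2)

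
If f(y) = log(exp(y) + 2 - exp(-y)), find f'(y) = (exp(2*y) + 1)/(exp(2*y) + 2*exp(y) - 1)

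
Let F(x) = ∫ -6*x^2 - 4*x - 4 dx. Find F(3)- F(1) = -76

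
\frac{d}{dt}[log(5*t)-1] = 1/t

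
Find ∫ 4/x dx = 4*log(2*x) + C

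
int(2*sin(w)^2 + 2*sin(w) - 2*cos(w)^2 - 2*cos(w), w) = -sin(2*w) - 2*sqrt(2)*sin(w + pi/4) + C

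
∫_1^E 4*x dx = -2 + 2*exp(2)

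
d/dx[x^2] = 2*x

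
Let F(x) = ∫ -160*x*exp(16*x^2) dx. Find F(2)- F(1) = -5*exp(64) + 5*exp(16)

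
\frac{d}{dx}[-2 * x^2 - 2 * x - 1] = -4*x - 2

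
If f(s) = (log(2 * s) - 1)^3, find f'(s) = (3*log(s)^2 - 6*log(s) + 6*log(2)*log(s) - 6*log(2) + 3*log(2)^2 + 3)/s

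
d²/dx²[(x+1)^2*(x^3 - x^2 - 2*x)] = 20*x^3 + 12*x^2 - 18*x - 10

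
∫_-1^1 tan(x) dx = 0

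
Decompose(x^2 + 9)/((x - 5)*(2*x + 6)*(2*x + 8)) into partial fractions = 25/(36*(x + 4)) - 9/(16*(x + 3)) + 17/(144*(x - 5))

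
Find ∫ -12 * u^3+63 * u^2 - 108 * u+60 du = -3*u^4 + 21*u^3 - 54*u^2 + 60*u + C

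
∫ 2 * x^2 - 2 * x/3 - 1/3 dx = 2*x^3/3 - x^2/3 - x/3 + C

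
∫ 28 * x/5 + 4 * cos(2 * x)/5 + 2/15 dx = 14*x^2/5 + 2*x/15 + 2*sin(2*x)/5 + C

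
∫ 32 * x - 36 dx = 16*x^2 - 36*x + C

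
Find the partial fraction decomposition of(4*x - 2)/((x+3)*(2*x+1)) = -8/(5*(2*x + 1)) + 14/(5*(x + 3))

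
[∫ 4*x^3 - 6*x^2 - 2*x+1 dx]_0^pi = -1 + (1 - pi)*(-pi^3 + 1 + 2*pi + pi^2)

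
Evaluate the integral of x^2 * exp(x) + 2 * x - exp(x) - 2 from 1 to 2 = 1 + exp(2)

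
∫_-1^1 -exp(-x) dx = -E + exp(-1)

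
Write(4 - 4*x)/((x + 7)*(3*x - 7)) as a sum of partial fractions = -4/(7*(3*x - 7)) - 8/(7*(x + 7))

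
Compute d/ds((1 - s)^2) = 2*s - 2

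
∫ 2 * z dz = z^2 + C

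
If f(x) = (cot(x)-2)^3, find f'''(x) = -60*cot(x)^6 + 144*cot(x)^5 - 186*cot(x)^4 + 240*cot(x)^3 - 156*cot(x)^2 + 96*cot(x) - 30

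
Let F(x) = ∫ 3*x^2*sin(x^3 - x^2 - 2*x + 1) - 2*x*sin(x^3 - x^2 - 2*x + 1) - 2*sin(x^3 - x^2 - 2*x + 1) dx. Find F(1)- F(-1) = 0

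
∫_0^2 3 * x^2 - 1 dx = 6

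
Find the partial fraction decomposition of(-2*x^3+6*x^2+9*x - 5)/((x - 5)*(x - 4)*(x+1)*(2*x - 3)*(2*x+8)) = 122/(1925*(2*x - 3)) + 61/(1584*(x + 4)) + 1/(150*(x + 1)) + 1/(400*(x - 4)) - 5/(63*(x - 5))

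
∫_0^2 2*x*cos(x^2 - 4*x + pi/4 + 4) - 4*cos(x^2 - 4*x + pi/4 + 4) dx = sqrt(2)/2 - sin(pi/4 + 4)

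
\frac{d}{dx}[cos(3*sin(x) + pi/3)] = -3*sin(3*sin(x) + pi/3)*cos(x)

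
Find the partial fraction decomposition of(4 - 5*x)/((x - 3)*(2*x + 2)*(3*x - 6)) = 1/(8*(x + 1)) + 1/(3*(x - 2)) - 11/(24*(x - 3))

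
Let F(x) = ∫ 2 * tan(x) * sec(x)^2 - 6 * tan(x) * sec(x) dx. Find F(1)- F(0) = -4 + (-3 + sec(1))^2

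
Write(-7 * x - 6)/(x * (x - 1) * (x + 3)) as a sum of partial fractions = 5/(4*(x + 3)) - 13/(4*(x - 1)) + 2/x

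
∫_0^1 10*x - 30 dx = -25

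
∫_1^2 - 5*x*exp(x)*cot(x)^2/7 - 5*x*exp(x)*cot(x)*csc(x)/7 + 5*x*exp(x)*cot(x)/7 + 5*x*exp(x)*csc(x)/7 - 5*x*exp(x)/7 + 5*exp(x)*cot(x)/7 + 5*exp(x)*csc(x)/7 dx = -5*E*(cot(1) + csc(1))/7 + 10*(cot(2) + csc(2))*exp(2)/7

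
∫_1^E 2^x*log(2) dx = -2 + 2^E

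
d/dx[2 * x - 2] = 2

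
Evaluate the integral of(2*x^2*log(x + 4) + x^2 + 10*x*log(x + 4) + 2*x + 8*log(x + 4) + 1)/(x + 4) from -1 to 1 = 4*log(5)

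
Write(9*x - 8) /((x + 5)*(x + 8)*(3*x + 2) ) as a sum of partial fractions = -63/(143*(3*x + 2)) - 40/(33*(x + 8)) + 53/(39*(x + 5))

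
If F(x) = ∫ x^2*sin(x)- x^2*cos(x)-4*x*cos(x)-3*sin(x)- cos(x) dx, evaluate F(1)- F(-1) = -4*cos(1)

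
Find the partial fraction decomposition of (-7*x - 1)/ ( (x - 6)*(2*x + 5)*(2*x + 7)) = 47/(38*(2*x + 7)) - 33/(34*(2*x + 5)) - 43/(323*(x - 6))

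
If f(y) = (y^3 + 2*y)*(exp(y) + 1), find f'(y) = y^3*exp(y) + 3*y^2*exp(y) + 3*y^2 + 2*y*exp(y) + 2*exp(y) + 2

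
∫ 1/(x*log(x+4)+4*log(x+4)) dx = log(3*log(x + 4)) + C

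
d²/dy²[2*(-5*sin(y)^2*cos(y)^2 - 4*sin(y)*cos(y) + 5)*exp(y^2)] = (10*y^2*(1 - cos(2*y))^2 - 16*y^2*sin(2*y) + 20*y^2*cos(2*y) + 20*y^2 - 20*y*sin(4*y) - 32*y*cos(2*y) - 35*(1 - cos(2*y))^2 + 8*sin(2*y) - 70*cos(2*y) + 70)*exp(y^2)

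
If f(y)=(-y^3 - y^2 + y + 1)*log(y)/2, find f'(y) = (-3*y^3*log(y) - y^3 - 2*y^2*log(y) - y^2 + y*log(y) + y + 1)/(2*y)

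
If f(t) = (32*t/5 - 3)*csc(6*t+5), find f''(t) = 12*(-96*t/5 + 192*t/(5*sin(6*t + 5)^2) + 9 - 32*cos(6*t + 5)/(5*sin(6*t + 5)) - 18/sin(6*t + 5)^2)/sin(6*t + 5)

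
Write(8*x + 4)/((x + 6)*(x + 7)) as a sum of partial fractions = 52/(x + 7) - 44/(x + 6)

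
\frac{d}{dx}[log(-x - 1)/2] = 1/(2*x + 2)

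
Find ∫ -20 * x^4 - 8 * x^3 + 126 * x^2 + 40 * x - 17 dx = -(2*x^2 + 7*x + 2)*(2*x^3 - 6*x^2 - 2*x + 3) + acos(-5*x) - asin(5*x) + C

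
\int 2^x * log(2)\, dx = 2^x + C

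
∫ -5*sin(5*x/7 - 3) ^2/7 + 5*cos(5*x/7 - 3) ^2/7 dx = sin(10*x/7 - 6)/2 + C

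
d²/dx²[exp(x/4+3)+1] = exp(x/4 + 3)/16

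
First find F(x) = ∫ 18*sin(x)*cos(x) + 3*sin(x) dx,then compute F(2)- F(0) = -9*cos(2)^2 - 3*cos(2) + 12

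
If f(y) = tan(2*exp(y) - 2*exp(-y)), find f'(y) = (2*exp(2*y)*tan(2*exp(y) - 2*exp(-y))^2 + 2*exp(2*y) + 2*tan(2*exp(y) - 2*exp(-y))^2 + 2)*exp(-y)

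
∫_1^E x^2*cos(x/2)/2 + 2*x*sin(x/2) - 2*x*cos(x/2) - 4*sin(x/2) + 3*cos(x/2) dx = -3*sin(1/2) + ((-2 + E)^2 + 2)*sin(E/2)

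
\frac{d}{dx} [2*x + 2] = 2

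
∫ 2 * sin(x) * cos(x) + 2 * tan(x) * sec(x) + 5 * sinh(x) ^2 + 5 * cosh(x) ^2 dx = sin(x)^2 + 5*sinh(2*x)/2 + 2*sec(x) + C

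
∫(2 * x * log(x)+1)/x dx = (2*x + 1)*(log(x) - 1) + C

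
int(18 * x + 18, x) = 9*x^2 + 18*x + C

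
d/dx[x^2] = 2*x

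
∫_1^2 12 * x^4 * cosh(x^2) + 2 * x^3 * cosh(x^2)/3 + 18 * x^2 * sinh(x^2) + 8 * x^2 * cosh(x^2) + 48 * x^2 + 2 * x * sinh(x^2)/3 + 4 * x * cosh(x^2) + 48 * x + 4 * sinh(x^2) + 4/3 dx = -37*sinh(1)/3 + 556/3 + 178*sinh(4)/3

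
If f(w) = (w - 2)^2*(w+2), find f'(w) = 3*w^2 - 4*w - 4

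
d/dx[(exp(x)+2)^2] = 2*exp(2*x) + 4*exp(x)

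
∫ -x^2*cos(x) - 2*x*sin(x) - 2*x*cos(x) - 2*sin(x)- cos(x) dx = -(x + 1)^2*sin(x) + C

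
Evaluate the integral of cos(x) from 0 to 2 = sin(2)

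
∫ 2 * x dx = x^2 + C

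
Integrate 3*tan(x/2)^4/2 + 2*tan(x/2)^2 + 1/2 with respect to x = 2*tan(x/2)/(cos(x) + 1) + C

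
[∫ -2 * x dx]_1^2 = -3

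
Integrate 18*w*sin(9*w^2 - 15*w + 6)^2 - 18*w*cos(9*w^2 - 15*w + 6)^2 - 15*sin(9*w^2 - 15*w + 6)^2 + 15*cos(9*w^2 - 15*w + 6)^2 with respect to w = -sin(18*w^2 - 30*w + 12)/2 + C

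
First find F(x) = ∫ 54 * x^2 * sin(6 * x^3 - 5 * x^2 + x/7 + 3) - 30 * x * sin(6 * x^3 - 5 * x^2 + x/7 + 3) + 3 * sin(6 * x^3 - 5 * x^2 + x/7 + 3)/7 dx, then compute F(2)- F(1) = -3*cos(219/7) + 3*cos(29/7)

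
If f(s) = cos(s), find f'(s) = -sin(s)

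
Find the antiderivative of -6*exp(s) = -6*exp(s) + C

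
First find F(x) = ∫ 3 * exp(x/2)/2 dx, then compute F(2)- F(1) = -3*exp(1/2) + 3*E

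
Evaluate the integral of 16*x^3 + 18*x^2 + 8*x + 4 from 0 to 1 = 18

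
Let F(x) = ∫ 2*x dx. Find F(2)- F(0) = 4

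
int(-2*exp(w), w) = -2*exp(w) + C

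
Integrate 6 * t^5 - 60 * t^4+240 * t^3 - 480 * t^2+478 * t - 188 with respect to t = t^6 - 12*t^5 + 60*t^4 - 160*t^3 + 239*t^2 - 188*t + C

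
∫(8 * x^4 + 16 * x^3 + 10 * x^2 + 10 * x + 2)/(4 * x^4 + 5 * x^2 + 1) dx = 2*x + log(x^2 + 1) + log(4*x^2 + 1) + C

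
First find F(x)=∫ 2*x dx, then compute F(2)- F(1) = 3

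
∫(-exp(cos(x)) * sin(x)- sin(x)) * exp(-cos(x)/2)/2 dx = 2*sinh(cos(x)/2) + C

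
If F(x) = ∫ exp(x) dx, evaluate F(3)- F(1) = -E + exp(3)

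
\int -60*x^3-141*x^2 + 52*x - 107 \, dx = -15*x^4 - 47*x^3 + 26*x^2 - 107*x + C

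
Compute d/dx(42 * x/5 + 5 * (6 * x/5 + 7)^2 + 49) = 72*x/5 + 462/5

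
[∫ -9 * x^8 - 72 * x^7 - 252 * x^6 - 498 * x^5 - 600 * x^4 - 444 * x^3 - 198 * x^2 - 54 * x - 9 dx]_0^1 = -462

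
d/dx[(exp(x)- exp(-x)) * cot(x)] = (exp(2*x)/tan(x) - exp(2*x)/sin(x)^2 + 1/tan(x) + sin(x)^(-2))*exp(-x)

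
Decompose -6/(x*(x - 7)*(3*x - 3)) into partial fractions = 1/(3*(x - 1)) - 1/(21*(x - 7)) - 2/(7*x)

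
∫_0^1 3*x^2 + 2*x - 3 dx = -1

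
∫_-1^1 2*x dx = 0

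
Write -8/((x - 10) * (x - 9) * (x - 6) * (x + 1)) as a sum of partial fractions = 4/(385*(x + 1)) - 2/(21*(x - 6)) + 4/(15*(x - 9)) - 2/(11*(x - 10))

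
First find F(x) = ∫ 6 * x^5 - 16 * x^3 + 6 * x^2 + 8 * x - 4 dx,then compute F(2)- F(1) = 25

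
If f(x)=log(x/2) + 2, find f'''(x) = 2/x^3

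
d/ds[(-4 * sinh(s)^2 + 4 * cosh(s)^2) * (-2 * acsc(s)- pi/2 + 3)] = 8/(s^2*sqrt(1 - 1/s^2))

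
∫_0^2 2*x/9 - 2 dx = -32/9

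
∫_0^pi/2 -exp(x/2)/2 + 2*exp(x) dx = -exp(pi/4) - 1 + 2*exp(pi/2)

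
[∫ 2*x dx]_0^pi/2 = pi^2/4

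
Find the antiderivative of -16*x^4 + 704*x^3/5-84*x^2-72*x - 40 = -16*x^5/5 + 176*x^4/5 - 28*x^3 - 36*x^2 - 40*x + C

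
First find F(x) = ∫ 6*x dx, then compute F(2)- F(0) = 12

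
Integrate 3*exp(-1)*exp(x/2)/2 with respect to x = 3*exp(x/2 - 1) + C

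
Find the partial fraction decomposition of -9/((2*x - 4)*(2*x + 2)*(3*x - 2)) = 81/(80*(3*x - 2)) - 3/(20*(x + 1)) - 3/(16*(x - 2))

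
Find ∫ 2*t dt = t^2 + C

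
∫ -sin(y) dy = cos(y) + C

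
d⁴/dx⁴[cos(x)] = cos(x)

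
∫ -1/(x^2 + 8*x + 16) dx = 1/(x + 4) + C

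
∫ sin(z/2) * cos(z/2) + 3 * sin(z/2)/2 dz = sin(z/2)^2 - 3*cos(z/2) + C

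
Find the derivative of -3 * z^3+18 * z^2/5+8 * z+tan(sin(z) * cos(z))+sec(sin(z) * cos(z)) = -9*z^2 + 36*z/5 - sin(z)^2*tan(sin(2*z)/2)^2 - sin(z)^2*tan(sin(2*z)/2)*sec(sin(2*z)/2) - sin(z)^2 + cos(z)^2*tan(sin(2*z)/2)^2 + cos(z)^2*tan(sin(2*z)/2)*sec(sin(2*z)/2) + cos(z)^2 + 8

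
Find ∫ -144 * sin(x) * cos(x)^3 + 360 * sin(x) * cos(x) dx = 36*(cos(x)^2 - 5)*cos(x)^2 + C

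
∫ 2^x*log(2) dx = 2^x + C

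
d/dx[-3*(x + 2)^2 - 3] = -6*x - 12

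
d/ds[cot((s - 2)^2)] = 2*(2 - s)/sin(s^2 - 4*s + 4)^2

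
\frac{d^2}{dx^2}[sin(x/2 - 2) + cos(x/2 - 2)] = -sqrt(2)*cos(-x/2 + pi/4 + 2)/4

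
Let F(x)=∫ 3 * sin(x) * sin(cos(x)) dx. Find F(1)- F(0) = -3*cos(1) + 3*cos(cos(1))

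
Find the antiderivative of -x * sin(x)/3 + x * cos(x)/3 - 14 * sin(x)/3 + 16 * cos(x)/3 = sqrt(2)*(x + 15)*sin(x + pi/4)/3 + C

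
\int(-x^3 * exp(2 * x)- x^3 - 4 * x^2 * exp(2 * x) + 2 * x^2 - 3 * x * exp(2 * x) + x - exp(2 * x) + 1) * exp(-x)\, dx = -2*x*(x^2 + x + 1)*sinh(x) + C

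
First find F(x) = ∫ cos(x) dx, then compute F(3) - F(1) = -sin(1) + sin(3)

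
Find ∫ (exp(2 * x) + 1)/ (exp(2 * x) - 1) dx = log(sinh(x)) + C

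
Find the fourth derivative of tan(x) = 24*tan(x)^5 + 40*tan(x)^3 + 16*tan(x)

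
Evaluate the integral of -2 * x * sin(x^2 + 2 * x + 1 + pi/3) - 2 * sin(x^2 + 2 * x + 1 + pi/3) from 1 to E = cos(pi/3 + (1 + E)^2) - cos(pi/3 + 4)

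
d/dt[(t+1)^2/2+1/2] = t + 1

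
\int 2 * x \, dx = x^2 + C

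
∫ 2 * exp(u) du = 2*exp(u) + C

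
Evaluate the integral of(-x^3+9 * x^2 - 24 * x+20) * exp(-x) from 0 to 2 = 8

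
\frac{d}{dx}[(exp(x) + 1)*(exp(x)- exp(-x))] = (2*exp(3*x) + exp(2*x) + 1)*exp(-x)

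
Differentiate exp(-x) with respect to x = -exp(-x)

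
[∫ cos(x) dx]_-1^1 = 2*sin(1)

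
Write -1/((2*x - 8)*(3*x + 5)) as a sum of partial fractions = 3/(34*(3*x + 5)) - 1/(34*(x - 4))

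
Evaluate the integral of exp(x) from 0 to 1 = -1 + E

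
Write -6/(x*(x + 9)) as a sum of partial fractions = 2/(3*(x + 9)) - 2/(3*x)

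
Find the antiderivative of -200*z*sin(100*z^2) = cos(100*z^2) + C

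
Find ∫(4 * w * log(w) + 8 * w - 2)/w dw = 2*(2*w - 1)*(log(w) + 1) + C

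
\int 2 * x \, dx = x^2 + C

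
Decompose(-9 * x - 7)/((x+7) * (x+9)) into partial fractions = -37/(x + 9) + 28/(x + 7)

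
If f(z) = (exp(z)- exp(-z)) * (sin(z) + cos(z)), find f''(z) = 2*sqrt(2)*(exp(2*z) + 1)*exp(-z)*cos(z + pi/4)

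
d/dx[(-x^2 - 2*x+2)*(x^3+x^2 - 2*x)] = -5*x^4 - 12*x^3 + 6*x^2 + 12*x - 4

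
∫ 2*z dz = z^2 + C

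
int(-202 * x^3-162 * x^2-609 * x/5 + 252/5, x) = -101*x^4/2 - 54*x^3 - 609*x^2/10 + 252*x/5 + C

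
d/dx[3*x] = 3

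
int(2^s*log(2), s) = 2^s + C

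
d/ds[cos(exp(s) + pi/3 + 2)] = -exp(s)*sin(exp(s) + pi/3 + 2)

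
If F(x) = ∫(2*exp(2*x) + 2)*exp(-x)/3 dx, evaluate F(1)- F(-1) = -4*exp(-1)/3 + 4*E/3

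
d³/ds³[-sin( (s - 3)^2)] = 8*s^3*cos(s^2 - 6*s + 9) - 72*s^2*cos(s^2 - 6*s + 9) + 12*s*sin(s^2 - 6*s + 9) + 216*s*cos(s^2 - 6*s + 9) - 36*sin(s^2 - 6*s + 9) - 216*cos(s^2 - 6*s + 9)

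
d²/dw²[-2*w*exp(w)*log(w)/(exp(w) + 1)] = (2*w^2*exp(2*w)*log(w) - 2*w^2*exp(w)*log(w) - 4*w*exp(2*w)*log(w) - 4*w*exp(2*w) - 4*w*exp(w)*log(w) - 4*w*exp(w) - 2*exp(3*w) - 4*exp(2*w) - 2*exp(w))/(w*exp(3*w) + 3*w*exp(2*w) + 3*w*exp(w) + w)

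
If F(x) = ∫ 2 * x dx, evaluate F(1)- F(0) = 1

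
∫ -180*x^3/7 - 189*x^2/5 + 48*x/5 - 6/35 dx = -45*x^4/7 - 63*x^3/5 + 24*x^2/5 - 6*x/35 + C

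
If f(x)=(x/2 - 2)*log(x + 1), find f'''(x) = (-x - 11)/(2*x^3 + 6*x^2 + 6*x + 2)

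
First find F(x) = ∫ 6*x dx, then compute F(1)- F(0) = 3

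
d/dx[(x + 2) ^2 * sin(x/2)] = x^2*cos(x/2)/2 + 2*x*sin(x/2) + 2*x*cos(x/2) + 4*sin(x/2) + 2*cos(x/2)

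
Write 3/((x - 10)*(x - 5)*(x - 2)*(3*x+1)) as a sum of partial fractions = -81/(3472*(3*x + 1)) + 1/(56*(x - 2)) - 1/(80*(x - 5)) + 3/(1240*(x - 10))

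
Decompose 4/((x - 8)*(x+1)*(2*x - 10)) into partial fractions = 1/(27*(x + 1)) - 1/(9*(x - 5)) + 2/(27*(x - 8))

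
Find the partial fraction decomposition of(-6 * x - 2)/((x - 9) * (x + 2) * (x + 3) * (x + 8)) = -23/(255*(x + 8)) + 4/(15*(x + 3)) - 5/(33*(x + 2)) - 14/(561*(x - 9))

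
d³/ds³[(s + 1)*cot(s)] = -6*s*cot(s)^4 - 8*s*cot(s)^2 - 2*s - 6*cot(s)^4 + 6*cot(s)^3 - 8*cot(s)^2 + 6*cot(s) - 2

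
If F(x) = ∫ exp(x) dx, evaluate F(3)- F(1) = -E + exp(3)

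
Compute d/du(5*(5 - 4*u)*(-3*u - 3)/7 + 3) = 120*u/7 - 15/7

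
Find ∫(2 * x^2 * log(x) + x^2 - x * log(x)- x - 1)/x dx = (x^2 - x - 1)*log(x) + C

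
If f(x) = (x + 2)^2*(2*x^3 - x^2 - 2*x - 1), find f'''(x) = 120*x^2 + 168*x + 12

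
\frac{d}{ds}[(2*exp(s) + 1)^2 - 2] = 8*exp(2*s) + 4*exp(s)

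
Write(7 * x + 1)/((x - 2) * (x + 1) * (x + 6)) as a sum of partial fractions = -41/(40*(x + 6)) + 2/(5*(x + 1)) + 5/(8*(x - 2))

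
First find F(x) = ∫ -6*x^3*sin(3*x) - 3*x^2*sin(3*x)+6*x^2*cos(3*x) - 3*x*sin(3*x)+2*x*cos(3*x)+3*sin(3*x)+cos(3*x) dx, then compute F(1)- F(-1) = 6*cos(3)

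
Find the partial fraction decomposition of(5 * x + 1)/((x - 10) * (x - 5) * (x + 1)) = -2/(33*(x + 1)) - 13/(15*(x - 5)) + 51/(55*(x - 10))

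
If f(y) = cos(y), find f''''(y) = cos(y)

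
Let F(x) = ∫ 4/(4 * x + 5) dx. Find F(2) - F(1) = -log(9) + log(13)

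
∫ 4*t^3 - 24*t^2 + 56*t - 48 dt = t^4 - 8*t^3 + 28*t^2 - 48*t + C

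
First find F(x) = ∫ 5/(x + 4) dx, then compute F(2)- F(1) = -5*log(5) + 5*log(6)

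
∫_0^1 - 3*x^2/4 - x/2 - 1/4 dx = -3/4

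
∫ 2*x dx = x^2 + C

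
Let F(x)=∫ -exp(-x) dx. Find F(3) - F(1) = -exp(-1) + exp(-3)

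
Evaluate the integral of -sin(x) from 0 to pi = -2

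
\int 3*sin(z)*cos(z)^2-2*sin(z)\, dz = (sin(z)^2 + 1)*cos(z) + C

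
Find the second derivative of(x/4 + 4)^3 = 3*x/32 + 3/2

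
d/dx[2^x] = 2^x*log(2)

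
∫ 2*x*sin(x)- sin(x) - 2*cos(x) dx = (1 - 2*x)*cos(x) + C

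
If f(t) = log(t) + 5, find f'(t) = 1/t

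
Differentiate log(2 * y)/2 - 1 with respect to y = 1/(2*y)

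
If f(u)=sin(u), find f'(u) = cos(u)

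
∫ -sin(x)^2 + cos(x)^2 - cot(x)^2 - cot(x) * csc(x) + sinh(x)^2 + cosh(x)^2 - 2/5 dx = 3*x/5 + sin(2*x)/2 + cot(x) + sinh(2*x)/2 + csc(x) + C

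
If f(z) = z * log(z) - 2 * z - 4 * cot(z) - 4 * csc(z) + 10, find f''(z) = (4*z/sin(z) - 8*z*cos(z)/sin(z)^3 - 8*z/sin(z)^3 + 1)/z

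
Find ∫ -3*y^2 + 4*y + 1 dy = -y^3 + 2*y^2 + y + C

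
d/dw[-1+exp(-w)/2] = -exp(-w)/2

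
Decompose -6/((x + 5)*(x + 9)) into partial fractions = 3/(2*(x + 9)) - 3/(2*(x + 5))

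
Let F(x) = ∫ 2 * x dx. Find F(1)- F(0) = 1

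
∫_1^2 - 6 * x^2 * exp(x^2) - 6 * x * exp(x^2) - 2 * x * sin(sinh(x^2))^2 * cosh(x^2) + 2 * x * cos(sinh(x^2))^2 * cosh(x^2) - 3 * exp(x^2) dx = -9*exp(4) + sin(2*sinh(4))/2 - sin(2*sinh(1))/2 + 6*E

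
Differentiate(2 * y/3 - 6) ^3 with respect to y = 8*y^2/9 - 16*y + 72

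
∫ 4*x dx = 2*x^2 + C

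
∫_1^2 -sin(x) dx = -cos(1) + cos(2)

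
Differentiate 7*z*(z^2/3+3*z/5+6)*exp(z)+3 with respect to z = 7*z^3*exp(z)/3 + 56*z^2*exp(z)/5 + 252*z*exp(z)/5 + 42*exp(z)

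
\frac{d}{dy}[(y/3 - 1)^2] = 2*y/9 - 2/3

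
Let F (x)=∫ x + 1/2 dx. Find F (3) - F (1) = 5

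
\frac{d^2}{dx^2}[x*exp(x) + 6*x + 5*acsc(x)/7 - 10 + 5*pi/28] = (7*x^6*exp(x) + 14*x^5*exp(x) - 14*x^4*exp(x) - 28*x^3*exp(x) + 10*x^2*sqrt(1 - 1/x^2) + 7*x^2*exp(x) + 14*x*exp(x) - 5*sqrt(1 - 1/x^2))/(7*x^5 - 14*x^3 + 7*x)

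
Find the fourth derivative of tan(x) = 24*tan(x)^5 + 40*tan(x)^3 + 16*tan(x)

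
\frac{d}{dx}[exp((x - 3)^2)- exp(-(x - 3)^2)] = (2*x*exp(2*x^2 - 12*x + 18) + 2*x - 6*exp(2*x^2 - 12*x + 18) - 6)*exp(-x^2 + 6*x - 9)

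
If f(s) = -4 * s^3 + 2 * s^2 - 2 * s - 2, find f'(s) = -12*s^2 + 4*s - 2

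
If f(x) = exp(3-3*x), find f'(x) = -3*exp(3 - 3*x)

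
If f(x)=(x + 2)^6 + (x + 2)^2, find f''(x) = 30*x^4 + 240*x^3 + 720*x^2 + 960*x + 482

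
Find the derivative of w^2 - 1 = 2*w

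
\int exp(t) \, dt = exp(t) + C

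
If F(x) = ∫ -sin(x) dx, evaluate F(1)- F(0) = -1 + cos(1)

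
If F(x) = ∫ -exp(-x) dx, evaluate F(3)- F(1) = -exp(-1) + exp(-3)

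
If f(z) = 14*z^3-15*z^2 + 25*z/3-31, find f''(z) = 84*z - 30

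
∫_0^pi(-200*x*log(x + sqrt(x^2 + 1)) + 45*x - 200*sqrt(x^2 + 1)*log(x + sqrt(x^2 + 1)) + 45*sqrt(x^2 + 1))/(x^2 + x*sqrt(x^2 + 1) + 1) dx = -4*(2 - 5*log(pi + sqrt(1 + pi^2)))^2 - 35*log(pi + sqrt(1 + pi^2)) + 16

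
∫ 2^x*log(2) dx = 2^x + C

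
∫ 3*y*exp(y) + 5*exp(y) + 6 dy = (3*y + 2)*(exp(y) + 2) + C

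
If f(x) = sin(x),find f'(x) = cos(x)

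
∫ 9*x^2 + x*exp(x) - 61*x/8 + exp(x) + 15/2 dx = x*(48*x^2 - 61*x + 16*exp(x) + 120)/16 + C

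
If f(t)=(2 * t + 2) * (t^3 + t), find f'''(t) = 48*t + 12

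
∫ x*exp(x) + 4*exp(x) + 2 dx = (x + 3)*(exp(x) + 2) + C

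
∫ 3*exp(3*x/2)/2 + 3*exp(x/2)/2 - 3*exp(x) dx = (exp(x/2) - 1)^3 + C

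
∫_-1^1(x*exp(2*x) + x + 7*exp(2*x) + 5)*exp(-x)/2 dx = -6*exp(-1) + 6*E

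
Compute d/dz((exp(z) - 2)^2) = 2*exp(2*z) - 4*exp(z)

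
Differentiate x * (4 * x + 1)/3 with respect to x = 8*x/3 + 1/3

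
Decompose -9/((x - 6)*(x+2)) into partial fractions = 9/(8*(x + 2)) - 9/(8*(x - 6))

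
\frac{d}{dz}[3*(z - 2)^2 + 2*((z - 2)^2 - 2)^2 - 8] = 8*z^3 - 48*z^2 + 86*z - 44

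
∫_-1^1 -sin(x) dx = 0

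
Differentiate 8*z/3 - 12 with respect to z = 8/3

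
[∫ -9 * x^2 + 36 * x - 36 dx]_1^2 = -3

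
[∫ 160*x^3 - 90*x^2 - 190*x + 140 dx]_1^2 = 245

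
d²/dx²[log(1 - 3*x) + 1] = -9/(9*x^2 - 6*x + 1)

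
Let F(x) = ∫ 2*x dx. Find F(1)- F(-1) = 0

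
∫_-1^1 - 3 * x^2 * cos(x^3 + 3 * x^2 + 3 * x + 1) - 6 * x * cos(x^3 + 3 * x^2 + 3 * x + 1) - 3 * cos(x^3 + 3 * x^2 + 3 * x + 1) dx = -sin(8)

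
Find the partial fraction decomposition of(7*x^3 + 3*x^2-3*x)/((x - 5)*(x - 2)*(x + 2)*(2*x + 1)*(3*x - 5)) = 579/(286*(3*x - 5)) - 2/(195*(2*x + 1)) - 19/(462*(x + 2)) - 31/(30*(x - 2)) + 17/(42*(x - 5))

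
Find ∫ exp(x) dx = exp(x) + C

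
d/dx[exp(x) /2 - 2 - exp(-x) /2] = (exp(2*x) + 1)*exp(-x)/2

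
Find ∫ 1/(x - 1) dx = log(4 - 4*x) + C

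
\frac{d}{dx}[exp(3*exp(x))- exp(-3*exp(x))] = (3*exp(x) + 3*exp(x + 6*exp(x)))*exp(-3*exp(x))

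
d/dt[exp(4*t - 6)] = 4*exp(4*t - 6)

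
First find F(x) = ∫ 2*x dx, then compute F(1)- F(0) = 1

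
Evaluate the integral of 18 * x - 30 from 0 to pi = -25 + (5 - 3*pi)^2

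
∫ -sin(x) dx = cos(x) + C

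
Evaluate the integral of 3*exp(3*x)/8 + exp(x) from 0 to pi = -9/8 + exp(pi) + exp(3*pi)/8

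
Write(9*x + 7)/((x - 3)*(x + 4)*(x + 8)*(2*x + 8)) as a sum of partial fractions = 65/(352*(x + 8)) - 339/(1568*(x + 4)) + 29/(56*(x + 4)^2) + 17/(539*(x - 3))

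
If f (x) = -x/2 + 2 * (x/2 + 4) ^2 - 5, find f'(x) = x + 15/2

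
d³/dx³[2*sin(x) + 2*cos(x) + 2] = 2*sin(x) - 2*cos(x)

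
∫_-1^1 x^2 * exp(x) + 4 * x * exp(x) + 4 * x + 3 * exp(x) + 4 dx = 8 + 4*E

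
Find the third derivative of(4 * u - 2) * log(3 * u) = (-4*u - 4)/u^3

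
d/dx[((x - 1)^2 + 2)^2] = 4*x^3 - 12*x^2 + 20*x - 12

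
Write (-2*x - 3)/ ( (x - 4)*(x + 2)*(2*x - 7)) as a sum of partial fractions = 40/(11*(2*x - 7)) + 1/(66*(x + 2)) - 11/(6*(x - 4))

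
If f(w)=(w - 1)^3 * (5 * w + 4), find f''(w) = 60*w^2 - 66*w + 6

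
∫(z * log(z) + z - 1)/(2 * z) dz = (z - 1)*log(z)/2 + C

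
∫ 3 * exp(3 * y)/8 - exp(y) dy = exp(3*y)/8 - exp(y) + C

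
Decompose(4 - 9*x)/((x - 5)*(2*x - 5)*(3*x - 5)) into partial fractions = -99/(50*(3*x - 5)) + 74/(25*(2*x - 5)) - 41/(50*(x - 5))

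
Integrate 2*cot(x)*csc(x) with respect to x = -2*csc(x) + C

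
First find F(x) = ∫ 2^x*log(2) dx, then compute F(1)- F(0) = 1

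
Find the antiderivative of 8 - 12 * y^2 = -4*y^3 + 8*y + C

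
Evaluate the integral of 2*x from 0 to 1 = 1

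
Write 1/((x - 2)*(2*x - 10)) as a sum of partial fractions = -1/(6*(x - 2)) + 1/(6*(x - 5))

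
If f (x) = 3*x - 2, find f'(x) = 3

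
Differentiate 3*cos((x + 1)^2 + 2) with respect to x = -6*(x + 1)*sin(x^2 + 2*x + 3)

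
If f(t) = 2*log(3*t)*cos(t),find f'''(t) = 2*(t^3*log(t)*sin(t) + t^3*log(3)*sin(t) - 3*t^2*cos(t) + 3*t*sin(t) + 2*cos(t))/t^3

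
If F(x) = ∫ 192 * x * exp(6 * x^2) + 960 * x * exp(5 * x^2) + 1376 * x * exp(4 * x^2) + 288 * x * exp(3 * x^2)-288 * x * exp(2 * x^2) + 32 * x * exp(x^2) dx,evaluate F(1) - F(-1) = 0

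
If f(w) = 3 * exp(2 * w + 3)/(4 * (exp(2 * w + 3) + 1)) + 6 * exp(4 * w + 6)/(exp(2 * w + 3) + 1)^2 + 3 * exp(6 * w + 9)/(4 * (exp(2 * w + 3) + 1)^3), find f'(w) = (3*exp(2*w + 3) + 54*exp(4*w + 6) + 60*exp(6*w + 9))/(2*exp(12)*exp(8*w) + 8*exp(9)*exp(6*w) + 12*exp(6)*exp(4*w) + 8*exp(3)*exp(2*w) + 2)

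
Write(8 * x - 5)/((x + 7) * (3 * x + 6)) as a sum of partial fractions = 61/(15*(x + 7)) - 7/(5*(x + 2))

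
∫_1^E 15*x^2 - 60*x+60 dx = 5*(-2 + E)^3 + 5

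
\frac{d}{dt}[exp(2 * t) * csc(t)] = (2 - cos(t)/sin(t))*exp(2*t)/sin(t)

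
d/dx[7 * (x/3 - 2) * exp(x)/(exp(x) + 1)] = (7*x*exp(x) + 7*exp(2*x) - 35*exp(x))/(3*exp(2*x) + 6*exp(x) + 3)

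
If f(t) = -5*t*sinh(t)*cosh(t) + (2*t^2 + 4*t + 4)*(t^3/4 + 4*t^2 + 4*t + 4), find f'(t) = 5*t^4/2 + 36*t^3 + 75*t^2 - 5*t*cosh(2*t) + 80*t - 5*sinh(2*t)/2 + 32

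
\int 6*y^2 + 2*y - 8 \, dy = 2*y^3 + y^2 - 8*y + C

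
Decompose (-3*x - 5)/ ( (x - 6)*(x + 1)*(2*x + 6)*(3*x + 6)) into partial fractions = -1/(27*(x + 3)) + 1/(48*(x + 2)) + 1/(42*(x + 1)) - 23/(3024*(x - 6))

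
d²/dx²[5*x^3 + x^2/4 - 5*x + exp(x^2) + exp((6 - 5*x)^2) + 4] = 4*x^2*exp(x^2) + 2500*x^2*exp(25*x^2 - 60*x + 36) - 6000*x*exp(25*x^2 - 60*x + 36) + 30*x + 2*exp(x^2) + 3650*exp(25*x^2 - 60*x + 36) + 1/2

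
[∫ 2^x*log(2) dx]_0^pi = -1 + 2^pi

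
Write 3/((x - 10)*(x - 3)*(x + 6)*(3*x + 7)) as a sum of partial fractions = 81/(6512*(3*x + 7)) - 1/(528*(x + 6)) - 1/(336*(x - 3)) + 3/(4144*(x - 10))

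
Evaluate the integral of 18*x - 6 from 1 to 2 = 21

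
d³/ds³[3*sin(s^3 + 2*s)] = -81*s^6*cos(s^3 + 2*s) - 162*s^4*cos(s^3 + 2*s) - 162*s^3*sin(s^3 + 2*s) - 108*s^2*cos(s^3 + 2*s) - 108*s*sin(s^3 + 2*s) - 6*cos(s^3 + 2*s)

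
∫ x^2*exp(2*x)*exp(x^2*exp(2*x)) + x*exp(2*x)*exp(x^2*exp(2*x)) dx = exp(x^2*exp(2*x))/2 + C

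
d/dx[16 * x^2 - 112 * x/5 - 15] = 32*x - 112/5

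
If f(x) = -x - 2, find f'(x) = -1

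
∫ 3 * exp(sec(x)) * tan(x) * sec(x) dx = 3*exp(sec(x)) + C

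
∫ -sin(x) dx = cos(x) + C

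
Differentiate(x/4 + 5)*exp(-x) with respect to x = (-x - 19)*exp(-x)/4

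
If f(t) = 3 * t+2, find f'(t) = 3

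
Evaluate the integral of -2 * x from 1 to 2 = -3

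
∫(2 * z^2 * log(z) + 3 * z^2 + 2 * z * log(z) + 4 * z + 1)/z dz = (z + 1)^2*(log(z) + 1) + C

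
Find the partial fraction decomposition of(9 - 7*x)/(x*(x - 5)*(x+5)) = 22/(25*(x + 5)) - 13/(25*(x - 5)) - 9/(25*x)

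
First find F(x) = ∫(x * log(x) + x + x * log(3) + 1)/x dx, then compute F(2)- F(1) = -2*log(3) + 3*log(6)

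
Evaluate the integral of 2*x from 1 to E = -1 + exp(2)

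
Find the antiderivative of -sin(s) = cos(s) + C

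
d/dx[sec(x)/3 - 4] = tan(x)*sec(x)/3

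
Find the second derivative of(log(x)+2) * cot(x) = (2*x^2*log(x)*cos(x)/sin(x)^3 + 4*x^2*cos(x)/sin(x)^3 - 2*x/sin(x)^2 - 1/tan(x))/x^2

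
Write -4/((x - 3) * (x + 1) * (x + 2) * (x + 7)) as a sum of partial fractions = 1/(75*(x + 7)) - 4/(25*(x + 2)) + 1/(6*(x + 1)) - 1/(50*(x - 3))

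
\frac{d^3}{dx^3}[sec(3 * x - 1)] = 162*tan(3*x - 1)^3*sec(3*x - 1) + 135*tan(3*x - 1)*sec(3*x - 1)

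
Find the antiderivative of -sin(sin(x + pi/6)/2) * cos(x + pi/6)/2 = cos(sin(x + pi/6)/2) + C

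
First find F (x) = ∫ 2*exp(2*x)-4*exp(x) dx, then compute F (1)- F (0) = -1 + (-2 + E)^2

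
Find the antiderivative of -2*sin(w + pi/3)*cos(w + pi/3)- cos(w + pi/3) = -(sin(w + pi/3) + 1)*sin(w + pi/3) + C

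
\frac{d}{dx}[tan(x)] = cos(x)^(-2)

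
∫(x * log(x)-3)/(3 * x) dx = (x - 3)*(log(x) - 1)/3 + C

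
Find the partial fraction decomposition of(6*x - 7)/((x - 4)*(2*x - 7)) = -28/(2*x - 7) + 17/(x - 4)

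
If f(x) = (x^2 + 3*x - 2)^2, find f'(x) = 4*x^3 + 18*x^2 + 10*x - 12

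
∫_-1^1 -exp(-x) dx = -E + exp(-1)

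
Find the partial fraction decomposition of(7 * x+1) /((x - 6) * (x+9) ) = 62/(15*(x + 9)) + 43/(15*(x - 6))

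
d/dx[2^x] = 2^x*log(2)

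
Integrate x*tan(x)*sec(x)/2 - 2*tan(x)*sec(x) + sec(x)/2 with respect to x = (x/2 - 2)*sec(x) + C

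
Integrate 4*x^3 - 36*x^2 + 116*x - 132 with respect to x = x^4 - 12*x^3 + 58*x^2 - 132*x + C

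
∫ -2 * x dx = -x^2 + C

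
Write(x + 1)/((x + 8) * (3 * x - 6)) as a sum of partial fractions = 7/(30*(x + 8)) + 1/(10*(x - 2))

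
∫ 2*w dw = w^2 + C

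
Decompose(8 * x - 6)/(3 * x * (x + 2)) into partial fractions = 11/(3*(x + 2)) - 1/x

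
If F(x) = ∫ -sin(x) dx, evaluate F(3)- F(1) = cos(3) - cos(1)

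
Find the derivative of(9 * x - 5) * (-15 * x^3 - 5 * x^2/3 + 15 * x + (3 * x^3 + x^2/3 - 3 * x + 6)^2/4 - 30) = 567*x^6/4 - 81*x^5/2 - 855*x^4/4 - 1301*x^3/9 + 561*x^2/4 + 553*x/6 - 219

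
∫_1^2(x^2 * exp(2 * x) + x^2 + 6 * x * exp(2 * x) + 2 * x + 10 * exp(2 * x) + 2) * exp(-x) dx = -11*E - 18*exp(-2) + 11*exp(-1) + 18*exp(2)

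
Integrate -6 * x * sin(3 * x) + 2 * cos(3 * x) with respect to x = 2*x*cos(3*x) + C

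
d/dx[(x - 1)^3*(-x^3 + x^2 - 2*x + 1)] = -6*x^5 + 20*x^4 - 32*x^3 + 33*x^2 - 20*x + 5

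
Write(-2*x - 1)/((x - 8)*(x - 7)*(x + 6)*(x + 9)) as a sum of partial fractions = -1/(48*(x + 9)) + 11/(546*(x + 6)) + 15/(208*(x - 7)) - 1/(14*(x - 8))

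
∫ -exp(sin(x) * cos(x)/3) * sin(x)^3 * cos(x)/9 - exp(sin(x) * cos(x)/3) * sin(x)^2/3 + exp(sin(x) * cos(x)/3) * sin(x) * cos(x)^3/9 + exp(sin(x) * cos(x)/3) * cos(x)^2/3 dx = exp(sin(2*x)/6)*sin(2*x)/6 + C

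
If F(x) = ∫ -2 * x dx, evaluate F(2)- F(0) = -4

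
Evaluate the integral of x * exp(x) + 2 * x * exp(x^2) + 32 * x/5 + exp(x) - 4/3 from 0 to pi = -4*pi/3 - 1 + 16*pi^2/5 + pi*exp(pi) + exp(pi^2)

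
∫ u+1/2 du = u^2/2 + u/2 + C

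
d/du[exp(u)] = exp(u)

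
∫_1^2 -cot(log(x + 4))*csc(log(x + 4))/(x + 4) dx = -csc(log(5)) + csc(log(6))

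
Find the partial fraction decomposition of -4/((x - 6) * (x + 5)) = 4/(11*(x + 5)) - 4/(11*(x - 6))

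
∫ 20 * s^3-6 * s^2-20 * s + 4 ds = 5*s^4 - 2*s^3 - 10*s^2 + 4*s + C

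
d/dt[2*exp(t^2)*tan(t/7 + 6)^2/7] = 4*t*exp(t^2)*tan(t/7 + 6)^2/7 + 4*exp(t^2)*tan(t/7 + 6)^3/49 + 4*exp(t^2)*tan(t/7 + 6)/49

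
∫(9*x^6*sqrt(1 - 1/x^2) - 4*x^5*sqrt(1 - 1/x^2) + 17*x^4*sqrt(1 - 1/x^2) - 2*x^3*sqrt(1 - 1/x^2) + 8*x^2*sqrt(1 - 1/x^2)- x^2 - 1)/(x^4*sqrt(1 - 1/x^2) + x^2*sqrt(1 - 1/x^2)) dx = 3*x^3 - 2*x^2 + 8*x + log(x^2 + 1) + acsc(x) + C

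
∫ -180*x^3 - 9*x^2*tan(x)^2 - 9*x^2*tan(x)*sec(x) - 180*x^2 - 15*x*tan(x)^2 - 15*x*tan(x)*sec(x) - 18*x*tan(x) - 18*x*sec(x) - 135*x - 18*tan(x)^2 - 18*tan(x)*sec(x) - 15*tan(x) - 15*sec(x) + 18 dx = (-9*x^2 - 15*x - 18)*(5*x^2 - 2*x + tan(x) + sec(x)) + C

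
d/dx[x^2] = 2*x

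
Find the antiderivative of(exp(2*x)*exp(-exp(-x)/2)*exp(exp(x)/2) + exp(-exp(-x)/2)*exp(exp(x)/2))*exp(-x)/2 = exp(sinh(x)) + C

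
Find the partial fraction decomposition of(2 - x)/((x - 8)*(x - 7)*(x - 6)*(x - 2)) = -1/(2*(x - 6)) + 1/(x - 7) - 1/(2*(x - 8))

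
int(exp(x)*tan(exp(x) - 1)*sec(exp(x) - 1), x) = sec(exp(x) - 1) + C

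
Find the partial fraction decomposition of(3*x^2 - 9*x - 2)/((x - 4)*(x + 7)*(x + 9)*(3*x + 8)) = -9/(38*(3*x + 8)) - 161/(247*(x + 9)) + 8/(11*(x + 7)) + 1/(286*(x - 4))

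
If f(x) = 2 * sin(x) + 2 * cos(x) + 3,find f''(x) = -2*sin(x) - 2*cos(x)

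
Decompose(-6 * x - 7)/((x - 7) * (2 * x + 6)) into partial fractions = -11/(20*(x + 3)) - 49/(20*(x - 7))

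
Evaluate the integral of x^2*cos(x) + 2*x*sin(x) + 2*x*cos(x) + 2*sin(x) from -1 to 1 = 2*sin(1)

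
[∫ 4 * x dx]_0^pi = 2*pi^2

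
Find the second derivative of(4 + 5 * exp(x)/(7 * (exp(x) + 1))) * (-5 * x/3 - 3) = (25*x*exp(2*x) - 25*x*exp(x) - 5*exp(2*x) - 95*exp(x))/(21*exp(3*x) + 63*exp(2*x) + 63*exp(x) + 21)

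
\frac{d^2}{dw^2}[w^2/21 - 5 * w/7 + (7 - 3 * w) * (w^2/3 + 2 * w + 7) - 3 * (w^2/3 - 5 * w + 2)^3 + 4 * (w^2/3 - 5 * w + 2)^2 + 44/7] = -10*w^4/3 + 100*w^3 - 2756*w^2/3 + 2524*w - 5044/7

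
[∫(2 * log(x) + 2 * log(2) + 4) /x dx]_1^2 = -(log(2) + 2)^2 + (log(4) + 2)^2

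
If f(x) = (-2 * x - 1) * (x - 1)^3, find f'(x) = -8*x^3 + 15*x^2 - 6*x - 1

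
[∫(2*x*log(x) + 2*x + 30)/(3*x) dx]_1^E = 2*E/3 + 10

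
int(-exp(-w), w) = exp(-w) + C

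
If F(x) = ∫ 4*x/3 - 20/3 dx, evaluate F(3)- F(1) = -8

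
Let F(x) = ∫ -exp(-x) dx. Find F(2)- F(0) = -1 + exp(-2)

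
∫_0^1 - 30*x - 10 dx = -25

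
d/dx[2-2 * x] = -2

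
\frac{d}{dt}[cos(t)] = -sin(t)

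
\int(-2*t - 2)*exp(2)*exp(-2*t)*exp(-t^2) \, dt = exp(-t^2 - 2*t + 2) + C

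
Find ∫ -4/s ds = -4*log(s) + C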